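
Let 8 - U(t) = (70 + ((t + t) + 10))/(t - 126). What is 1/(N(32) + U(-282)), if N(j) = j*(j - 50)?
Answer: -102/58057 ≈ -0.0017569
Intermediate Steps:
N(j) = j*(-50 + j)
U(t) = 8 - (80 + 2*t)/(-126 + t) (U(t) = 8 - (70 + ((t + t) + 10))/(t - 126) = 8 - (70 + (2*t + 10))/(-126 + t) = 8 - (70 + (10 + 2*t))/(-126 + t) = 8 - (80 + 2*t)/(-126 + t))
1/(N(32) + U(-282)) = 1/(32*(-50 + 32) + 2*(-544 + 3*(-282))/(-126 - 282)) = 1/(32*(-18) + 2*(-544 - 846)/(-408)) = 1/(-576 + 2*(-1/408)*(-1390)) = 1/(-576 + 695/102) = 1/(-58057/102) = -102/58057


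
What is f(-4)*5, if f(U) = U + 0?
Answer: -20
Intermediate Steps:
f(U) = U
f(-4)*5 = -4*5 = -20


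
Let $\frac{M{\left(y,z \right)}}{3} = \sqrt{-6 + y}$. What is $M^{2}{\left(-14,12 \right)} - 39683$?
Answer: $-39863$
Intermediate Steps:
$M{\left(y,z \right)} = 3 \sqrt{-6 + y}$
$M^{2}{\left(-14,12 \right)} - 39683 = \left(3 \sqrt{-6 - 14}\right)^{2} - 39683 = \left(3 \sqrt{-20}\right)^{2} - 39683 = \left(3 \cdot 2 i \sqrt{5}\right)^{2} - 39683 = \left(6 i \sqrt{5}\right)^{2} - 39683 = -180 - 39683 = -39863$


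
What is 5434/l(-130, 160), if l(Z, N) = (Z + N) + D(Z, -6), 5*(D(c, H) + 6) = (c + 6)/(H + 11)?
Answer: 67925/238 ≈ 285.40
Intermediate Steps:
D(c, H) = -6 + (6 + c)/(5*(11 + H)) (D(c, H) = -6 + ((c + 6)/(H + 11))/5 = -6 + ((6 + c)/(11 + H))/5 = -6 + (6 + c)/(5*(11 + H)))
l(Z, N) = -144/25 + N + 26*Z/25 (l(Z, N) = (Z + N) + (-324 + Z - 30*(-6))/(5*(11 - 6)) = (N + Z) + (1/5)*(-324 + Z + 180)/5 = (N + Z) + (1/5)*(1/5)*(-144 + Z) = (N + Z) + (-144/25 + Z/25) = -144/25 + N + 26*Z/25)
5434/l(-130, 160) = 5434/(-144/25 + 160 + (26/25)*(-130)) = 5434/(-144/25 + 160 - 676/5) = 5434/(476/25) = 5434*(25/476) = 67925/238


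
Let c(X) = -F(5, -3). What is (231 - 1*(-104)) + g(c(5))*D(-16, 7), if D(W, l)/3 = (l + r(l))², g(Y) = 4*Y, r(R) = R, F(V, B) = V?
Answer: -11425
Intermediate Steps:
c(X) = -5 (c(X) = -1*5 = -5)
D(W, l) = 12*l² (D(W, l) = 3*(l + l)² = 3*(2*l)² = 3*(4*l²) = 12*l²)
(231 - 1*(-104)) + g(c(5))*D(-16, 7) = (231 - 1*(-104)) + (4*(-5))*(12*7²) = (231 + 104) - 240*49 = 335 - 20*588 = 335 - 11760 = -11425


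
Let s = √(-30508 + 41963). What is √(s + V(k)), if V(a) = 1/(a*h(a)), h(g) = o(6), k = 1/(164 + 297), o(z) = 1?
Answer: √(461 + √11455) ≈ 23.833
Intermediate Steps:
s = √11455 ≈ 107.03
k = 1/461 ≈ 0.0021692
h(g) = 1
V(a) = 1/a (V(a) = 1/(a*1) = 1/a)
√(s + V(k)) = √(√11455 + 1/(1/461)) = √(√11455 + 461) = √(461 + √11455)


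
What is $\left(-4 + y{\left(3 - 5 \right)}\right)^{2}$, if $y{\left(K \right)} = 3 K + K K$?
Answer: $36$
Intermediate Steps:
$y{\left(K \right)} = K^{2} + 3 K$ ($y{\left(K \right)} = 3 K + K^{2} = K^{2} + 3 K$)
$\left(-4 + y{\left(3 - 5 \right)}\right)^{2} = \left(-4 + \left(3 - 5\right) \left(3 + \left(3 - 5\right)\right)\right)^{2} = \left(-4 - 2 \left(3 - 2\right)\right)^{2} = \left(-4 - 2\right)^{2} = \left(-6\right)^{2} = 36$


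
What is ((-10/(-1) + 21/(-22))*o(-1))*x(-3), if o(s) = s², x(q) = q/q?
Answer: 199/22 ≈ 9.0455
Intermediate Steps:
x(q) = 1
((-10/(-1) + 21/(-22))*o(-1))*x(-3) = ((-10/(-1) + 21/(-22))*(-1)²)*1 = ((-10*(-1) + 21*(-1/22))*1)*1 = ((10 - 21/22)*1)*1 = ((199/22)*1)*1 = (199/22)*1 = 199/22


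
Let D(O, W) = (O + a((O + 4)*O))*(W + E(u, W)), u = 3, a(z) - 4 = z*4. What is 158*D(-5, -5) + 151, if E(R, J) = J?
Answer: -29869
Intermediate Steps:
a(z) = 4 + 4*z (a(z) = 4 + z*4 = 4 + 4*z)
D(O, W) = 2*W*(4 + O + 4*O*(4 + O)) (D(O, W) = (O + (4 + 4*((O + 4)*O)))*(W + W) = (O + (4 + 4*((4 + O)*O)))*(2*W) = (O + (4 + 4*(O*(4 + O))))*(2*W) = (O + (4 + 4*O*(4 + O)))*(2*W) = (4 + O + 4*O*(4 + O))*(2*W) = 2*W*(4 + O + 4*O*(4 + O)))
158*D(-5, -5) + 151 = 158*(2*(-5)*(4 - 5 + 4*(-5)*(4 - 5))) + 151 = 158*(2*(-5)*(4 - 5 + 4*(-5)*(-1))) + 151 = 158*(2*(-5)*(4 - 5 + 20)) + 151 = 158*(2*(-5)*19) + 151 = 158*(-190) + 151 = -30020 + 151 = -29869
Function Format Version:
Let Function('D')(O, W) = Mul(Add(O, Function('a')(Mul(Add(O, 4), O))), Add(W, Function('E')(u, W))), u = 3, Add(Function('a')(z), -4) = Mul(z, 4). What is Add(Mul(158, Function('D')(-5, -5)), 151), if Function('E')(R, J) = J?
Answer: -29869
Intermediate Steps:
Function('a')(z) = Add(4, Mul(4, z)) (Function('a')(z) = Add(4, Mul(z, 4)) = Add(4, Mul(4, z)))
Function('D')(O, W) = Mul(2, W, Add(4, O, Mul(4, O, Add(4, O)))) (Function('D')(O, W) = Mul(Add(O, Add(4, Mul(4, Mul(Add(O, 4), O)))), Add(W, W)) = Mul(Add(O, Add(4, Mul(4, Mul(Add(4, O), O)))), Mul(2, W)) = Mul(Add(O, Add(4, Mul(4, Mul(O, Add(4, O))))), Mul(2, W)) = Mul(Add(O, Add(4, Mul(4, O, Add(4, O)))), Mul(2, W)) = Mul(Add(4, O, Mul(4, O, Add(4, O))), Mul(2, W)) = Mul(2, W, Add(4, O, Mul(4, O, Add(4, O)))))
Add(Mul(158, Function('D')(-5, -5)), 151) = Add(Mul(158, Mul(2, -5, Add(4, -5, Mul(4, -5, Add(4, -5))))), 151) = Add(Mul(158, Mul(2, -5, Add(4, -5, Mul(4, -5, -1)))), 151) = Add(Mul(158, Mul(2, -5, Add(4, -5, 20))), 151) = Add(Mul(158, Mul(2, -5, 19)), 151) = Add(Mul(158, -190), 151) = Add(-30020, 151) = -29869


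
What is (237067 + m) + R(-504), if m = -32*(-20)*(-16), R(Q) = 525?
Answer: 227352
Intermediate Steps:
m = -10240 (m = 640*(-16) = -10240)
(237067 + m) + R(-504) = (237067 - 10240) + 525 = 226827 + 525 = 227352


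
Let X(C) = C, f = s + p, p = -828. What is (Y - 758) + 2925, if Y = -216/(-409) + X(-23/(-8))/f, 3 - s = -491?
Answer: 2368769361/1092848 ≈ 2167.5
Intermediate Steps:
s = 494 (s = 3 - 1*(-491) = 3 + 491 = 494)
f = -334 (f = 494 - 828 = -334)
Y = 567745/1092848 (Y = -216/(-409) - 23/(-8)/(-334) = -216*(-1/409) - 23*(-1/8)*(-1/334) = 216/409 + (23/8)*(-1/334) = 216/409 - 23/2672 = 567745/1092848 ≈ 0.51951)
(Y - 758) + 2925 = (567745/1092848 - 758) + 2925 = -827811039/1092848 + 2925 = 2368769361/1092848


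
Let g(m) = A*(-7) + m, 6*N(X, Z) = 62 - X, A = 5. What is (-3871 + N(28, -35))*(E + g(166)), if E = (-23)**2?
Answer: -2551120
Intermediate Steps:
N(X, Z) = 31/3 - X/6 (N(X, Z) = (62 - X)/6 = 31/3 - X/6)
g(m) = -35 + m (g(m) = 5*(-7) + m = -35 + m)
E = 529
(-3871 + N(28, -35))*(E + g(166)) = (-3871 + (31/3 - 1/6*28))*(529 + (-35 + 166)) = (-3871 + (31/3 - 14/3))*(529 + 131) = (-3871 + 17/3)*660 = -11596/3*660 = -2551120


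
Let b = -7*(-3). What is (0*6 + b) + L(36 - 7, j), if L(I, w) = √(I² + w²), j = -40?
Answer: 21 + √2441 ≈ 70.406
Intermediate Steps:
b = 21
(0*6 + b) + L(36 - 7, j) = (0*6 + 21) + √((36 - 7)² + (-40)²) = (0 + 21) + √(29² + 1600) = 21 + √(841 + 1600) = 21 + √2441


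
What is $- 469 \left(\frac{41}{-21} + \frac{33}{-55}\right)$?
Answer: $\frac{17956}{15} \approx 1197.1$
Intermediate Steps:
$- 469 \left(\frac{41}{-21} + \frac{33}{-55}\right) = - 469 \left(41 \left(- \frac{1}{21}\right) + 33 \left(- \frac{1}{55}\right)\right) = - 469 \left(- \frac{41}{21} - \frac{3}{5}\right) = \left(-469\right) \left(- \frac{268}{105}\right) = \frac{17956}{15}$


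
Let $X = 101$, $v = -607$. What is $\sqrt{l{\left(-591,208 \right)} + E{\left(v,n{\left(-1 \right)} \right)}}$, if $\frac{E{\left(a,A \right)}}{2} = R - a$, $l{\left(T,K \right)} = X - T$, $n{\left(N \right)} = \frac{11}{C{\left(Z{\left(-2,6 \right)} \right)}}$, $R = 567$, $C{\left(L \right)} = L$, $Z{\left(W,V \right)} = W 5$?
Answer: $4 \sqrt{190} \approx 55.136$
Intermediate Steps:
$Z{\left(W,V \right)} = 5 W$
$n{\left(N \right)} = - \frac{11}{10}$ ($n{\left(N \right)} = \frac{11}{5 \left(-2\right)} = \frac{11}{-10} = 11 \left(- \frac{1}{10}\right) = - \frac{11}{10}$)
$l{\left(T,K \right)} = 101 - T$
$E{\left(a,A \right)} = 1134 - 2 a$ ($E{\left(a,A \right)} = 2 \left(567 - a\right) = 1134 - 2 a$)
$\sqrt{l{\left(-591,208 \right)} + E{\left(v,n{\left(-1 \right)} \right)}} = \sqrt{\left(101 - -591\right) + \left(1134 - -1214\right)} = \sqrt{\left(101 + 591\right) + \left(1134 + 1214\right)} = \sqrt{692 + 2348} = \sqrt{3040} = 4 \sqrt{190}$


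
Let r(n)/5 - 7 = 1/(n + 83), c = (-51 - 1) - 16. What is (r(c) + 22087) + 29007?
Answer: 153388/3 ≈ 51129.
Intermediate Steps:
c = -68 (c = -52 - 16 = -68)
r(n) = 35 + 5/(83 + n) (r(n) = 35 + 5/(n + 83) = 35 + 5/(83 + n))
(r(c) + 22087) + 29007 = (5*(582 + 7*(-68))/(83 - 68) + 22087) + 29007 = (5*(582 - 476)/15 + 22087) + 29007 = (5*(1/15)*106 + 22087) + 29007 = (106/3 + 22087) + 29007 = 66367/3 + 29007 = 153388/3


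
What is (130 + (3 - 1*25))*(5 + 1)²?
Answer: 3888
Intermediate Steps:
(130 + (3 - 1*25))*(5 + 1)² = (130 + (3 - 25))*6² = (130 - 22)*36 = 108*36 = 3888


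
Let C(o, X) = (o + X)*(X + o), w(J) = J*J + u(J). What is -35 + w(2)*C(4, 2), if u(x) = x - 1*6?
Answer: -35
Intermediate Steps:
u(x) = -6 + x (u(x) = x - 6 = -6 + x)
w(J) = -6 + J + J**2 (w(J) = J*J + (-6 + J) = J**2 + (-6 + J) = -6 + J + J**2)
C(o, X) = (X + o)**2 (C(o, X) = (X + o)*(X + o) = (X + o)**2)
-35 + w(2)*C(4, 2) = -35 + (-6 + 2 + 2**2)*(2 + 4)**2 = -35 + (-6 + 2 + 4)*6**2 = -35 + 0*36 = -35 + 0 = -35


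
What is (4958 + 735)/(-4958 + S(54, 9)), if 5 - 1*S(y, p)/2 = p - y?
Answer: -5693/4858 ≈ -1.1719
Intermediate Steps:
S(y, p) = 10 - 2*p + 2*y (S(y, p) = 10 - 2*(p - y) = 10 + (-2*p + 2*y) = 10 - 2*p + 2*y)
(4958 + 735)/(-4958 + S(54, 9)) = (4958 + 735)/(-4958 + (10 - 2*9 + 2*54)) = 5693/(-4958 + (10 - 18 + 108)) = 5693/(-4958 + 100) = 5693/(-4858) = 5693*(-1/4858) = -5693/4858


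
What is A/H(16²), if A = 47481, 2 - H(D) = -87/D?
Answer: 12155136/599 ≈ 20292.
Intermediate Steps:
H(D) = 2 + 87/D (H(D) = 2 - (-87)/D = 2 + 87/D)
A/H(16²) = 47481/(2 + 87/(16²)) = 47481/(2 + 87/256) = 47481/(599/256) = 47481*(256/599) = 12155136/599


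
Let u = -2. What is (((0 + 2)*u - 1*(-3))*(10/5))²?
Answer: 4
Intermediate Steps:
(((0 + 2)*u - 1*(-3))*(10/5))² = (((0 + 2)*(-2) - 1*(-3))*(10/5))² = ((2*(-2) + 3)*(10*(⅕)))² = ((-4 + 3)*2)² = (-1*2)² = (-2)² = 4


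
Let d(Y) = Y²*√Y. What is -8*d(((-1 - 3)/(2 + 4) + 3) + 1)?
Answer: -800*√30/27 ≈ -162.29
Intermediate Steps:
d(Y) = Y^(5/2)
-8*d(((-1 - 3)/(2 + 4) + 3) + 1) = -8*(((-1 - 3)/(2 + 4) + 3) + 1)^(5/2) = -8*((-4/6 + 3) + 1)^(5/2) = -8*((-4*⅙ + 3) + 1)^(5/2) = -8*((-⅔ + 3) + 1)^(5/2) = -8*(7/3 + 1)^(5/2) = -800*√30/27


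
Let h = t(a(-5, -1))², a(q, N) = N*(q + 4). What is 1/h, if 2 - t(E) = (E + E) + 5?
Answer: 1/25 ≈ 0.040000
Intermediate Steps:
a(q, N) = N*(4 + q)
t(E) = -3 - 2*E (t(E) = 2 - ((E + E) + 5) = 2 - (2*E + 5) = 2 - (5 + 2*E) = 2 + (-5 - 2*E) = -3 - 2*E)
h = 25 (h = (-3 - (-2)*(4 - 5))² = (-3 - (-2)*(-1))² = (-3 - 2*1)² = (-3 - 2)² = (-5)² = 25)
1/h = 1/25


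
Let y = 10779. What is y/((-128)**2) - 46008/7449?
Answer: -224500767/40681472 ≈ -5.5185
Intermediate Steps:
y/((-128)**2) - 46008/7449 = 10779/((-128)**2) - 46008/7449 = 10779/16384 - 46008*1/7449 = 10779*(1/16384) - 15336/2483 = 10779/16384 - 15336/2483 = -224500767/40681472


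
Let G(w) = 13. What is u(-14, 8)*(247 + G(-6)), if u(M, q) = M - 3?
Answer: -4420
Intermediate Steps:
u(M, q) = -3 + M
u(-14, 8)*(247 + G(-6)) = (-3 - 14)*(247 + 13) = -17*260 = -4420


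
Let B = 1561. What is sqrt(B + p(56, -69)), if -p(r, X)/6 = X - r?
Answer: sqrt(2311) ≈ 48.073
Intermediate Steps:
p(r, X) = -6*X + 6*r (p(r, X) = -6*(X - r) = -6*X + 6*r)
sqrt(B + p(56, -69)) = sqrt(1561 + (-6*(-69) + 6*56)) = sqrt(1561 + (414 + 336)) = sqrt(1561 + 750) = sqrt(2311)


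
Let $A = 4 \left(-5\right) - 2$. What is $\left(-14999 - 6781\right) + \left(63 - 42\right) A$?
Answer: $-22242$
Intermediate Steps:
$A = -22$ ($A = -20 - 2 = -22$)
$\left(-14999 - 6781\right) + \left(63 - 42\right) A = \left(-14999 - 6781\right) + \left(63 - 42\right) \left(-22\right) = -21780 + 21 \left(-22\right) = -21780 - 462 = -22242$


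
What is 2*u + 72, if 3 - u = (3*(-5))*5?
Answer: 228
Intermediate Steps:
u = 78 (u = 3 - 3*(-5)*5 = 3 - (-15)*5 = 3 - 1*(-75) = 3 + 75 = 78)
2*u + 72 = 2*78 + 72 = 156 + 72 = 228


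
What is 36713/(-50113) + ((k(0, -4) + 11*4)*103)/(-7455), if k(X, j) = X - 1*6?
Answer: -67119671/53370345 ≈ -1.2576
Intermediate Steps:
k(X, j) = -6 + X (k(X, j) = X - 6 = -6 + X)
36713/(-50113) + ((k(0, -4) + 11*4)*103)/(-7455) = 36713/(-50113) + (((-6 + 0) + 11*4)*103)/(-7455) = 36713*(-1/50113) + ((-6 + 44)*103)*(-1/7455) = -36713/50113 + (38*103)*(-1/7455) = -36713/50113 + 3914*(-1/7455) = -36713/50113 - 3914/7455 = -67119671/53370345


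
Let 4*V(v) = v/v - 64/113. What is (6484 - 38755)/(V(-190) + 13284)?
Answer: -14586492/6004417 ≈ -2.4293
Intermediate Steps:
V(v) = 49/452 (V(v) = (v/v - 64/113)/4 = (1 - 64*1/113)/4 = (1 - 64/113)/4 = (¼)*(49/113) = 49/452)
(6484 - 38755)/(V(-190) + 13284) = (6484 - 38755)/(49/452 + 13284) = -32271/6004417/452 = -32271*452/6004417 = -14586492/6004417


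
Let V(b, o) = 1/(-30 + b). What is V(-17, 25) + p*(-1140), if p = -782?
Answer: 41899559/47 ≈ 8.9148e+5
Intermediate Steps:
V(-17, 25) + p*(-1140) = 1/(-30 - 17) - 782*(-1140) = 1/(-47) + 891480 = -1/47 + 891480 = 41899559/47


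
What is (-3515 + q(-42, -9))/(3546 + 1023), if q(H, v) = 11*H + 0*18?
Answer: -3977/4569 ≈ -0.87043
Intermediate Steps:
q(H, v) = 11*H (q(H, v) = 11*H + 0 = 11*H)
(-3515 + q(-42, -9))/(3546 + 1023) = (-3515 + 11*(-42))/(3546 + 1023) = (-3515 - 462)/4569 = -3977*1/4569 = -3977/4569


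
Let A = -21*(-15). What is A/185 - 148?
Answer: -5413/37 ≈ -146.30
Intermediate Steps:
A = 315
A/185 - 148 = 315/185 - 148 = 315*(1/185) - 148 = 63/37 - 148 = -5413/37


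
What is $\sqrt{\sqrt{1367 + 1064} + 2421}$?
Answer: $\sqrt{2421 + \sqrt{2431}} \approx 49.702$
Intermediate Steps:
$\sqrt{\sqrt{1367 + 1064} + 2421} = \sqrt{\sqrt{2431} + 2421} = \sqrt{2421 + \sqrt{2431}}$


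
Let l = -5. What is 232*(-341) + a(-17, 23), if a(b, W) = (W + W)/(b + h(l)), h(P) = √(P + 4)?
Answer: -11471631/145 - 23*I/145 ≈ -79115.0 - 0.15862*I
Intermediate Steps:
h(P) = √(4 + P)
a(b, W) = 2*W/(I + b) (a(b, W) = (W + W)/(b + √(4 - 5)) = (2*W)/(b + √(-1)) = (2*W)/(b + I) = (2*W)/(I + b) = 2*W/(I + b))
232*(-341) + a(-17, 23) = 232*(-341) + 2*23/(I - 17) = -79112 + 2*23/(-17 + I) = -79112 + 2*23*((-17 - I)/290) = -79112 + (-391/145 - 23*I/145) = -11471631/145 - 23*I/145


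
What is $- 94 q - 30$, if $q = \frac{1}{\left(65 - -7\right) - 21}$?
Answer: $- \frac{1624}{51} \approx -31.843$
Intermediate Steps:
$q = \frac{1}{51}$ ($q = \frac{1}{\left(65 + 7\right) - 21} = \frac{1}{72 - 21} = \frac{1}{51} \approx 0.019608$)
$- 94 q - 30 = \left(-94\right) \frac{1}{51} - 30 = - \frac{94}{51} - 30 = - \frac{1624}{51}$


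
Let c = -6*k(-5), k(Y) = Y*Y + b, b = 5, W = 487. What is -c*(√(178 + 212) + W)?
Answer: 87660 + 180*√390 ≈ 91215.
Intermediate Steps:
k(Y) = 5 + Y² (k(Y) = Y*Y + 5 = Y² + 5 = 5 + Y²)
c = -180 (c = -6*(5 + (-5)²) = -6*(5 + 25) = -6*30 = -180)
-c*(√(178 + 212) + W) = -(-180)*(√(178 + 212) + 487) = -(-180)*(√390 + 487) = -(-180)*(487 + √390) = -(-87660 - 180*√390) = 87660 + 180*√390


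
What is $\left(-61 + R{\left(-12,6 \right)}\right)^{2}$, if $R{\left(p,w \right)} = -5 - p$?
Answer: $2916$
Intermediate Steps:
$\left(-61 + R{\left(-12,6 \right)}\right)^{2} = \left(-61 - -7\right)^{2} = \left(-61 + \left(-5 + 12\right)\right)^{2} = \left(-61 + 7\right)^{2} = \left(-54\right)^{2} = 2916$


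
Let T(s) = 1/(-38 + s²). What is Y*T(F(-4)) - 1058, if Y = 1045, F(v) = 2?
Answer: -37017/34 ≈ -1088.7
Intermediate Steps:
Y*T(F(-4)) - 1058 = 1045/(-38 + 2²) - 1058 = 1045/(-38 + 4) - 1058 = 1045/(-34) - 1058 = 1045*(-1/34) - 1058 = -1045/34 - 1058 = -37017/34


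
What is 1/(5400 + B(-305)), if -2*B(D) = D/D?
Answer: 2/10799 ≈ 0.00018520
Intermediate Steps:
B(D) = -½ (B(D) = -D/(2*D) = -½*1 = -½)
1/(5400 + B(-305)) = 1/(5400 - ½) = 1/(10799/2) = 2/10799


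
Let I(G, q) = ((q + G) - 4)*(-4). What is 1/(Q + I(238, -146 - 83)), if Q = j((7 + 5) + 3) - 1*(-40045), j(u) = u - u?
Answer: 1/40025 ≈ 2.4984e-5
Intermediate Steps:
j(u) = 0
I(G, q) = 16 - 4*G - 4*q (I(G, q) = ((G + q) - 4)*(-4) = (-4 + G + q)*(-4) = 16 - 4*G - 4*q)
Q = 40045 (Q = 0 - 1*(-40045) = 0 + 40045 = 40045)
1/(Q + I(238, -146 - 83)) = 1/(40045 + (16 - 4*238 - 4*(-146 - 83))) = 1/(40045 + (16 - 952 - 4*(-229))) = 1/(40045 + (16 - 952 + 916)) = 1/(40045 - 20) = 1/40025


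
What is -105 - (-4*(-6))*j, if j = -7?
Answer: 63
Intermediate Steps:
-105 - (-4*(-6))*j = -105 - (-4*(-6))*(-7) = -105 - 24*(-7) = -105 - 1*(-168) = -105 + 168 = 63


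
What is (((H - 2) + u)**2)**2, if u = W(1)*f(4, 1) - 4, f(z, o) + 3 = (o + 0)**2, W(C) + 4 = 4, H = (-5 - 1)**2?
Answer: 810000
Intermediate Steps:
H = 36 (H = (-6)**2 = 36)
W(C) = 0 (W(C) = -4 + 4 = 0)
f(z, o) = -3 + o**2 (f(z, o) = -3 + (o + 0)**2 = -3 + o**2)
u = -4 (u = 0*(-3 + 1**2) - 4 = 0*(-3 + 1) - 4 = 0*(-2) - 4 = 0 - 4 = -4)
(((H - 2) + u)**2)**2 = (((36 - 2) - 4)**2)**2 = ((34 - 4)**2)**2 = (30**2)**2 = 900**2 = 810000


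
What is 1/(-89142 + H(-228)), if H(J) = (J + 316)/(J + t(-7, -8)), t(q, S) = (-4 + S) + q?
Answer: -247/22018162 ≈ -1.1218e-5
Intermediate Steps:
t(q, S) = -4 + S + q
H(J) = (316 + J)/(-19 + J) (H(J) = (J + 316)/(J + (-4 - 8 - 7)) = (316 + J)/(J - 19) = (316 + J)/(-19 + J))
1/(-89142 + H(-228)) = 1/(-89142 + (316 - 228)/(-19 - 228)) = 1/(-89142 + 88/(-247)) = 1/(-89142 - 1/247*88) = 1/(-89142 - 88/247) = 1/(-22018162/247) = -247/22018162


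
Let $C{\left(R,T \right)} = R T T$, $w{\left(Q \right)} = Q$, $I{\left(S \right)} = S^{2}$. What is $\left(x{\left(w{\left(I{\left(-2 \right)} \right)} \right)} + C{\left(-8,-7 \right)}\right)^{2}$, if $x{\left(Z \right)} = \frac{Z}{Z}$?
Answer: $152881$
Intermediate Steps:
$x{\left(Z \right)} = 1$
$C{\left(R,T \right)} = R T^{2}$
$\left(x{\left(w{\left(I{\left(-2 \right)} \right)} \right)} + C{\left(-8,-7 \right)}\right)^{2} = \left(1 - 8 \left(-7\right)^{2}\right)^{2} = \left(1 - 392\right)^{2} = \left(-391\right)^{2} = 152881$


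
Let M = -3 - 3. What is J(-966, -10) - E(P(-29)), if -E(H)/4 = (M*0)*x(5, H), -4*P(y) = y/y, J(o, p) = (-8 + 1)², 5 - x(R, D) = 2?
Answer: 49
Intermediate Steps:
x(R, D) = 3 (x(R, D) = 5 - 1*2 = 5 - 2 = 3)
M = -6
J(o, p) = 49 (J(o, p) = (-7)² = 49)
P(y) = -¼ (P(y) = -y/(4*y) = -¼*1 = -¼)
E(H) = 0 (E(H) = -4*(-6*0)*3 = -0*3 = -4*0 = 0)
J(-966, -10) - E(P(-29)) = 49 - 1*0 = 49 + 0 = 49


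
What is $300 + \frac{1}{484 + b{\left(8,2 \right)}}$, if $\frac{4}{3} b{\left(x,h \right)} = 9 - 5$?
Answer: $\frac{146101}{487} \approx 300.0$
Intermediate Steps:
$b{\left(x,h \right)} = 3$ ($b{\left(x,h \right)} = \frac{3 \left(9 - 5\right)}{4} = \frac{3}{4} \cdot 4 = 3$)
$300 + \frac{1}{484 + b{\left(8,2 \right)}} = 300 + \frac{1}{484 + 3} = 300 + \frac{1}{487} = \frac{146101}{487}$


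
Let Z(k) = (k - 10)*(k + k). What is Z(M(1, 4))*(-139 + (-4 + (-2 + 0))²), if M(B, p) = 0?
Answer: 0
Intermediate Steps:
Z(k) = 2*k*(-10 + k) (Z(k) = (-10 + k)*(2*k) = 2*k*(-10 + k))
Z(M(1, 4))*(-139 + (-4 + (-2 + 0))²) = (2*0*(-10 + 0))*(-139 + (-4 + (-2 + 0))²) = (2*0*(-10))*(-139 + (-4 - 2)²) = 0*(-139 + (-6)²) = 0*(-139 + 36) = 0*(-103) = 0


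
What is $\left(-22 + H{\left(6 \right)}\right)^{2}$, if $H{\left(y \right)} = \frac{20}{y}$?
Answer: $\frac{3136}{9} \approx 348.44$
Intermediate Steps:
$\left(-22 + H{\left(6 \right)}\right)^{2} = \left(-22 + \frac{20}{6}\right)^{2} = \left(-22 + 20 \cdot \frac{1}{6}\right)^{2} = \left(-22 + \frac{10}{3}\right)^{2} = \left(- \frac{56}{3}\right)^{2} = \frac{3136}{9}$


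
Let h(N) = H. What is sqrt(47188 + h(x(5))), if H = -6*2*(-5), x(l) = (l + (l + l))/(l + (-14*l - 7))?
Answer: 4*sqrt(2953) ≈ 217.37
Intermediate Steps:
x(l) = 3*l/(-7 - 13*l) (x(l) = (l + 2*l)/(l + (-7 - 14*l)) = (3*l)/(-7 - 13*l) = 3*l/(-7 - 13*l))
H = 60 (H = -12*(-5) = 60)
h(N) = 60
sqrt(47188 + h(x(5))) = sqrt(47188 + 60) = sqrt(47248) = 4*sqrt(2953)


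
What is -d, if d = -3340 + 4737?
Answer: -1397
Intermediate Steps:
d = 1397
-d = -1*1397 = -1397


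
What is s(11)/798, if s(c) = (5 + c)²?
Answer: 128/399 ≈ 0.32080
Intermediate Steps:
s(11)/798 = (5 + 11)²/798 = 16²*(1/798) = 256*(1/798) = 128/399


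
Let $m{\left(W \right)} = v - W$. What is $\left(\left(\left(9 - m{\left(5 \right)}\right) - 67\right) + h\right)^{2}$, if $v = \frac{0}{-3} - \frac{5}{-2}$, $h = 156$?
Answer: $\frac{40401}{4} \approx 10100.0$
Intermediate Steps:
$v = \frac{5}{2}$ ($v = 0 \left(- \frac{1}{3}\right) - - \frac{5}{2} = 0 + \frac{5}{2} = \frac{5}{2} \approx 2.5$)
$m{\left(W \right)} = \frac{5}{2} - W$
$\left(\left(\left(9 - m{\left(5 \right)}\right) - 67\right) + h\right)^{2} = \left(\left(\left(9 - \left(\frac{5}{2} - 5\right)\right) - 67\right) + 156\right)^{2} = \left(\left(\left(9 - - \frac{5}{2}\right) - 67\right) + 156\right)^{2} = \left(\left(\left(9 + \frac{5}{2}\right) - 67\right) + 156\right)^{2} = \left(\left(\frac{23}{2} - 67\right) + 156\right)^{2} = \left(- \frac{111}{2} + 156\right)^{2} = \left(\frac{201}{2}\right)^{2} = \frac{40401}{4}$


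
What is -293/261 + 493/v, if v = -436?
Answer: -256421/113796 ≈ -2.2533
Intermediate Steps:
-293/261 + 493/v = -293/261 + 493/(-436) = -293*1/261 + 493*(-1/436) = -293/261 - 493/436 = -256421/113796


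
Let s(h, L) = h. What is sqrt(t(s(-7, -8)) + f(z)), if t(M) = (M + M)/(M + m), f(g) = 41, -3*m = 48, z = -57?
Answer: sqrt(22011)/23 ≈ 6.4505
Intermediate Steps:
m = -16 (m = -1/3*48 = -16)
t(M) = 2*M/(-16 + M) (t(M) = (M + M)/(M - 16) = (2*M)/(-16 + M) = 2*M/(-16 + M))
sqrt(t(s(-7, -8)) + f(z)) = sqrt(2*(-7)/(-16 - 7) + 41) = sqrt(2*(-7)/(-23) + 41) = sqrt(2*(-7)*(-1/23) + 41) = sqrt(14/23 + 41) = sqrt(957/23) = sqrt(22011)/23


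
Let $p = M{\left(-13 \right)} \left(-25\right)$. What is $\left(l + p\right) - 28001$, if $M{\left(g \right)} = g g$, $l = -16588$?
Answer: $-48814$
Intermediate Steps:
$M{\left(g \right)} = g^{2}$
$p = -4225$ ($p = \left(-13\right)^{2} \left(-25\right) = 169 \left(-25\right) = -4225$)
$\left(l + p\right) - 28001 = \left(-16588 - 4225\right) - 28001 = -20813 - 28001 = -48814$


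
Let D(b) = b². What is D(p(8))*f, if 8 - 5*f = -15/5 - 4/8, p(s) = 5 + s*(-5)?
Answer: 5635/2 ≈ 2817.5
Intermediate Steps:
p(s) = 5 - 5*s
f = 23/10 (f = 8/5 - (-15/5 - 4/8)/5 = 8/5 - (-15*⅕ - 4*⅛)/5 = 8/5 - (-3 - ½)/5 = 8/5 - ⅕*(-7/2) = 8/5 + 7/10 = 23/10 ≈ 2.3000)
D(p(8))*f = (5 - 5*8)²*(23/10) = (5 - 40)²*(23/10) = (-35)²*(23/10) = 1225*(23/10) = 5635/2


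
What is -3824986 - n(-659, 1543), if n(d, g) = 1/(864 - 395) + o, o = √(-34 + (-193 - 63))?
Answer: -1793918435/469 - I*√290 ≈ -3.825e+6 - 17.029*I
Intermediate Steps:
o = I*√290 (o = √(-34 - 256) = √(-290) = I*√290 ≈ 17.029*I)
n(d, g) = 1/469 + I*√290 (n(d, g) = 1/(864 - 395) + I*√290 = 1/469 + I*√290)
-3824986 - n(-659, 1543) = -3824986 - (1/469 + I*√290) = -3824986 + (-1/469 - I*√290) = -1793918435/469 - I*√290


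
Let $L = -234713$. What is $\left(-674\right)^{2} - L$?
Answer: $688989$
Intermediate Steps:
$\left(-674\right)^{2} - L = \left(-674\right)^{2} - -234713 = 454276 + 234713 = 688989$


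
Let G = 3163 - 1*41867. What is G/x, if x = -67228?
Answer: 9676/16807 ≈ 0.57571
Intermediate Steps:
G = -38704 (G = 3163 - 41867 = -38704)
G/x = -38704/(-67228) = -38704*(-1/67228) = 9676/16807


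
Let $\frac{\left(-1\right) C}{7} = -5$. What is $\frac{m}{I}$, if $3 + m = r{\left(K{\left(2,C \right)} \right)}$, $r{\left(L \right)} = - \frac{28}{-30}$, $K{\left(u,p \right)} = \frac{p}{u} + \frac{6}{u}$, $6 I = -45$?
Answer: $\frac{62}{225} \approx 0.27556$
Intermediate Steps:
$C = 35$ ($C = \left(-7\right) \left(-5\right) = 35$)
$I = - \frac{15}{2}$ ($I = \frac{1}{6} \left(-45\right) = - \frac{15}{2} \approx -7.5$)
$K{\left(u,p \right)} = \frac{6}{u} + \frac{p}{u}$
$r{\left(L \right)} = \frac{14}{15}$ ($r{\left(L \right)} = \left(-28\right) \left(- \frac{1}{30}\right) = \frac{14}{15}$)
$m = - \frac{31}{15}$ ($m = -3 + \frac{14}{15} = - \frac{31}{15} \approx -2.0667$)
$\frac{m}{I} = - \frac{31}{15 \left(- \frac{15}{2}\right)} = \left(- \frac{31}{15}\right) \left(- \frac{2}{15}\right) = \frac{62}{225}$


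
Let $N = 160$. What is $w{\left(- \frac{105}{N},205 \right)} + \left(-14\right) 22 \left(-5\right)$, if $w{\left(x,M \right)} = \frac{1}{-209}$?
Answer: $\frac{321859}{209} \approx 1540.0$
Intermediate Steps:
$w{\left(x,M \right)} = - \frac{1}{209}$
$w{\left(- \frac{105}{N},205 \right)} + \left(-14\right) 22 \left(-5\right) = - \frac{1}{209} + \left(-14\right) 22 \left(-5\right) = - \frac{1}{209} - -1540 = - \frac{1}{209} + 1540 = \frac{321859}{209}$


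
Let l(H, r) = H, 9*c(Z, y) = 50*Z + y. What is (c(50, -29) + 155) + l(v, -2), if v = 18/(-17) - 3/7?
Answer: 458461/1071 ≈ 428.07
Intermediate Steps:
c(Z, y) = y/9 + 50*Z/9 (c(Z, y) = (50*Z + y)/9 = (y + 50*Z)/9 = y/9 + 50*Z/9)
v = -177/119 (v = 18*(-1/17) - 3*⅐ = -18/17 - 3/7 = -177/119 ≈ -1.4874)
(c(50, -29) + 155) + l(v, -2) = (((⅑)*(-29) + (50/9)*50) + 155) - 177/119 = ((-29/9 + 2500/9) + 155) - 177/119 = (2471/9 + 155) - 177/119 = 3866/9 - 177/119 = 458461/1071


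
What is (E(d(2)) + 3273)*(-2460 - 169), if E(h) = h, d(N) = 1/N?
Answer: -17212063/2 ≈ -8.6060e+6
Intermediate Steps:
(E(d(2)) + 3273)*(-2460 - 169) = (1/2 + 3273)*(-2460 - 169) = (½ + 3273)*(-2629) = (6547/2)*(-2629) = -17212063/2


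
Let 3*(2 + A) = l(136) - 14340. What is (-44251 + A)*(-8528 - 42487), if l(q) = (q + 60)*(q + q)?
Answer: 1594847935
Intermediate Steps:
l(q) = 2*q*(60 + q) (l(q) = (60 + q)*(2*q) = 2*q*(60 + q))
A = 38966/3 (A = -2 + (2*136*(60 + 136) - 14340)/3 = -2 + (2*136*196 - 14340)/3 = -2 + (53312 - 14340)/3 = -2 + (1/3)*38972 = -2 + 38972/3 = 38966/3 ≈ 12989.)
(-44251 + A)*(-8528 - 42487) = (-44251 + 38966/3)*(-8528 - 42487) = -93787/3*(-51015) = 1594847935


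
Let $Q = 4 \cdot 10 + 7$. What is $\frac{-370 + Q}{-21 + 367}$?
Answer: $- \frac{323}{346} \approx -0.93353$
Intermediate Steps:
$Q = 47$ ($Q = 40 + 7 = 47$)
$\frac{-370 + Q}{-21 + 367} = \frac{-370 + 47}{-21 + 367} = - \frac{323}{346}$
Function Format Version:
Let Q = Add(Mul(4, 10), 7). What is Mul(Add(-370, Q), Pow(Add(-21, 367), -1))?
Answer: Rational(-323, 346) ≈ -0.93353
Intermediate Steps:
Q = 47 (Q = Add(40, 7) = 47)
Mul(Add(-370, Q), Pow(Add(-21, 367), -1)) = Mul(Add(-370, 47), Pow(Add(-21, 367), -1)) = Mul(-323, Pow(346, -1)) = Mul(-323, Rational(1, 346)) = Rational(-323, 346)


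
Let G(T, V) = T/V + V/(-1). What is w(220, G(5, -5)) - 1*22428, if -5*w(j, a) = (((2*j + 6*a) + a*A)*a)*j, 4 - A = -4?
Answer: -109724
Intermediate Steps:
A = 8 (A = 4 - 1*(-4) = 4 + 4 = 8)
G(T, V) = -V + T/V (G(T, V) = T/V + V*(-1) = T/V - V = -V + T/V)
w(j, a) = -a*j*(2*j + 14*a)/5 (w(j, a) = -((2*j + 6*a) + a*8)*a*j/5 = -((2*j + 6*a) + 8*a)*a*j/5 = -(2*j + 14*a)*a*j/5 = -a*(2*j + 14*a)*j/5 = -a*j*(2*j + 14*a)/5)
w(220, G(5, -5)) - 1*22428 = -⅖*(-1*(-5) + 5/(-5))*220*(220 + 7*(-1*(-5) + 5/(-5))) - 1*22428 = -⅖*(5 + 5*(-⅕))*220*(220 + 7*(5 + 5*(-⅕))) - 22428 = -⅖*(5 - 1)*220*(220 + 7*(5 - 1)) - 22428 = -⅖*4*220*(220 + 7*4) - 22428 = -⅖*4*220*(220 + 28) - 22428 = -⅖*4*220*248 - 22428 = -87296 - 22428 = -109724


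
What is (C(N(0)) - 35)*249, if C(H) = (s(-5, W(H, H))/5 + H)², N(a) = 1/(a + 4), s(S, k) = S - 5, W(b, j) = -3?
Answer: -127239/16 ≈ -7952.4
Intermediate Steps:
s(S, k) = -5 + S
N(a) = 1/(4 + a)
C(H) = (-2 + H)² (C(H) = ((-5 - 5)/5 + H)² = (-10*⅕ + H)² = (-2 + H)²)
(C(N(0)) - 35)*249 = ((-2 + 1/(4 + 0))² - 35)*249 = ((-2 + 1/4)² - 35)*249 = ((-2 + ¼)² - 35)*249 = ((-7/4)² - 35)*249 = (49/16 - 35)*249 = -511/16*249 = -127239/16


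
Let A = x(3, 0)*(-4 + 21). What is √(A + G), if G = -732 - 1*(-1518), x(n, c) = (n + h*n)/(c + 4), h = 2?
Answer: √3297/2 ≈ 28.710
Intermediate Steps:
x(n, c) = 3*n/(4 + c) (x(n, c) = (n + 2*n)/(c + 4) = (3*n)/(4 + c) = 3*n/(4 + c))
G = 786 (G = -732 + 1518 = 786)
A = 153/4 (A = (3*3/(4 + 0))*(-4 + 21) = (3*3/4)*17 = (3*3*(¼))*17 = (9/4)*17 = 153/4 ≈ 38.250)
√(A + G) = √(153/4 + 786) = √(3297/4) = √3297/2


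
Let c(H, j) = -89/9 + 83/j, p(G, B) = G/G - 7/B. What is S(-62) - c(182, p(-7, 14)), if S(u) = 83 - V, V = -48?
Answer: -226/9 ≈ -25.111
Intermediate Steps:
p(G, B) = 1 - 7/B
S(u) = 131 (S(u) = 83 - 1*(-48) = 83 + 48 = 131)
c(H, j) = -89/9 + 83/j (c(H, j) = -89*1/9 + 83/j = -89/9 + 83/j)
S(-62) - c(182, p(-7, 14)) = 131 - (-89/9 + 83/(((-7 + 14)/14))) = 131 - (-89/9 + 83/(((1/14)*7))) = 131 - (-89/9 + 83/(1/2)) = 131 - (-89/9 + 83*2) = 131 - (-89/9 + 166) = 131 - 1*1405/9 = 131 - 1405/9 = -226/9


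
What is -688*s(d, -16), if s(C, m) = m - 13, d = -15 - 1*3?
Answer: 19952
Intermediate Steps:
d = -18 (d = -15 - 3 = -18)
s(C, m) = -13 + m
-688*s(d, -16) = -688*(-13 - 16) = -688*(-29) = 19952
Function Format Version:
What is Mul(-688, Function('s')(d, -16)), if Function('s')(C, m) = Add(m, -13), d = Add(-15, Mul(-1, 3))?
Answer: 19952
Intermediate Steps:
d = -18 (d = Add(-15, -3) = -18)
Function('s')(C, m) = Add(-13, m)
Mul(-688, Function('s')(d, -16)) = Mul(-688, Add(-13, -16)) = Mul(-688, -29) = 19952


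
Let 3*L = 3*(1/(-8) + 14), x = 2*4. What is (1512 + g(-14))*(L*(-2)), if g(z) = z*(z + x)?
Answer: -44289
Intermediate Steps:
x = 8
L = 111/8 (L = (3*(1/(-8) + 14))/3 = (3*(-1/8 + 14))/3 = (3*(111/8))/3 = (1/3)*(333/8) = 111/8 ≈ 13.875)
g(z) = z*(8 + z) (g(z) = z*(z + 8) = z*(8 + z))
(1512 + g(-14))*(L*(-2)) = (1512 - 14*(8 - 14))*((111/8)*(-2)) = (1512 - 14*(-6))*(-111/4) = (1512 + 84)*(-111/4) = 1596*(-111/4) = -44289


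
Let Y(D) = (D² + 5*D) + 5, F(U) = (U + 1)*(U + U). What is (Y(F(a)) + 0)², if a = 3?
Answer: 491401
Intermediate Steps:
F(U) = 2*U*(1 + U) (F(U) = (1 + U)*(2*U) = 2*U*(1 + U))
Y(D) = 5 + D² + 5*D
(Y(F(a)) + 0)² = ((5 + (2*3*(1 + 3))² + 5*(2*3*(1 + 3))) + 0)² = ((5 + (2*3*4)² + 5*(2*3*4)) + 0)² = ((5 + 24² + 5*24) + 0)² = ((5 + 576 + 120) + 0)² = (701 + 0)² = 701² = 491401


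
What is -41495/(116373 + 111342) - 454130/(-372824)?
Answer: 8794188107/8489761716 ≈ 1.0359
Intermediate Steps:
-41495/(116373 + 111342) - 454130/(-372824) = -41495/227715 - 454130*(-1/372824) = -41495*1/227715 + 227065/186412 = -8299/45543 + 227065/186412 = 8794188107/8489761716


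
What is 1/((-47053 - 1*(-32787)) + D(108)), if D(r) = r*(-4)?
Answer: -1/14698 ≈ -6.8036e-5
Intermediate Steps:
D(r) = -4*r
1/((-47053 - 1*(-32787)) + D(108)) = 1/((-47053 - 1*(-32787)) - 4*108) = 1/((-47053 + 32787) - 432) = 1/(-14266 - 432) = 1/(-14698) = -1/14698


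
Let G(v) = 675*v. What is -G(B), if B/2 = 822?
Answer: -1109700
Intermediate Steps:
B = 1644 (B = 2*822 = 1644)
-G(B) = -675*1644 = -1*1109700 = -1109700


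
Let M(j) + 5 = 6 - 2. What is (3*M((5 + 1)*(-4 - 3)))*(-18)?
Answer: 54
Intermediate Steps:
M(j) = -1 (M(j) = -5 + (6 - 2) = -5 + 4 = -1)
(3*M((5 + 1)*(-4 - 3)))*(-18) = (3*(-1))*(-18) = -3*(-18) = 54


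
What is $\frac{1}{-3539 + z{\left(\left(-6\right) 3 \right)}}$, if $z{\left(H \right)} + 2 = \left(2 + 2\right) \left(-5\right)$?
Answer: $- \frac{1}{3561} \approx -0.00028082$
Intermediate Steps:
$z{\left(H \right)} = -22$ ($z{\left(H \right)} = -2 + \left(2 + 2\right) \left(-5\right) = -2 + 4 \left(-5\right) = -2 - 20 = -22$)
$\frac{1}{-3539 + z{\left(\left(-6\right) 3 \right)}} = \frac{1}{-3539 - 22} = \frac{1}{-3561} = - \frac{1}{3561}$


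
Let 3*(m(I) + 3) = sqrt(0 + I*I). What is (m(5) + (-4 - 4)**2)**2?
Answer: 35344/9 ≈ 3927.1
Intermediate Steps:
m(I) = -3 + sqrt(I**2)/3 (m(I) = -3 + sqrt(0 + I*I)/3 = -3 + sqrt(0 + I**2)/3 = -3 + sqrt(I**2)/3)
(m(5) + (-4 - 4)**2)**2 = ((-3 + sqrt(5**2)/3) + (-4 - 4)**2)**2 = ((-3 + sqrt(25)/3) + (-8)**2)**2 = ((-3 + (1/3)*5) + 64)**2 = ((-3 + 5/3) + 64)**2 = (-4/3 + 64)**2 = (188/3)**2 = 35344/9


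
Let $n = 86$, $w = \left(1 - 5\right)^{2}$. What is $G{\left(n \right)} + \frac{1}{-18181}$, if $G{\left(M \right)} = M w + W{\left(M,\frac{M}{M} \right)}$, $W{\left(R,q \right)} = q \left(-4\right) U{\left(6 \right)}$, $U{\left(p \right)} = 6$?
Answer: $\frac{24580711}{18181} \approx 1352.0$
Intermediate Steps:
$w = 16$ ($w = \left(-4\right)^{2} = 16$)
$W{\left(R,q \right)} = - 24 q$ ($W{\left(R,q \right)} = q \left(-4\right) 6 = - 4 q 6 = - 24 q$)
$G{\left(M \right)} = -24 + 16 M$ ($G{\left(M \right)} = M 16 - 24 \frac{M}{M} = 16 M - 24 = -24 + 16 M$)
$G{\left(n \right)} + \frac{1}{-18181} = \left(-24 + 16 \cdot 86\right) + \frac{1}{-18181} = \left(-24 + 1376\right) - \frac{1}{18181} = 1352 - \frac{1}{18181} = \frac{24580711}{18181}$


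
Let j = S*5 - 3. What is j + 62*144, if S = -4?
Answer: 8905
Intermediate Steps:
j = -23 (j = -4*5 - 3 = -20 - 3 = -23)
j + 62*144 = -23 + 62*144 = -23 + 8928 = 8905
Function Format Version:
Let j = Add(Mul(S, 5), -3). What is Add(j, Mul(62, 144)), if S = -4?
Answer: 8905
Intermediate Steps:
j = -23 (j = Add(Mul(-4, 5), -3) = Add(-20, -3) = -23)
Add(j, Mul(62, 144)) = Add(-23, Mul(62, 144)) = Add(-23, 8928) = 8905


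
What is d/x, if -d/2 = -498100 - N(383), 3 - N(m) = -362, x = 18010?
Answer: 99693/1801 ≈ 55.354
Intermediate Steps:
N(m) = 365 (N(m) = 3 - 1*(-362) = 3 + 362 = 365)
d = 996930 (d = -2*(-498100 - 1*365) = -2*(-498100 - 365) = -2*(-498465) = 996930)
d/x = 996930/18010 = 996930*(1/18010) = 99693/1801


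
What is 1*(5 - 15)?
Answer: -10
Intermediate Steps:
1*(5 - 15) = 1*(-10) = -10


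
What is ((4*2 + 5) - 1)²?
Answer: 144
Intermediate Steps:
((4*2 + 5) - 1)² = ((8 + 5) - 1)² = (13 - 1)² = 12² = 144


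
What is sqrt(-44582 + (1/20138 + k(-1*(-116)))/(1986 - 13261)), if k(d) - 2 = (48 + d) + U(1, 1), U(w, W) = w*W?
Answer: I*sqrt(91935968876641429386)/45411190 ≈ 211.14*I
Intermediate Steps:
U(w, W) = W*w
k(d) = 51 + d (k(d) = 2 + ((48 + d) + 1*1) = 2 + ((48 + d) + 1) = 2 + (49 + d) = 51 + d)
sqrt(-44582 + (1/20138 + k(-1*(-116)))/(1986 - 13261)) = sqrt(-44582 + (1/20138 + (51 - 1*(-116)))/(1986 - 13261)) = sqrt(-44582 + (1/20138 + (51 + 116))/(-11275)) = sqrt(-44582 + (1/20138 + 167)*(-1/11275)) = sqrt(-44582 + (3363047/20138)*(-1/11275)) = sqrt(-44582 - 3363047/227055950) = sqrt(-10122611725947/227055950) = I*sqrt(91935968876641429386)/45411190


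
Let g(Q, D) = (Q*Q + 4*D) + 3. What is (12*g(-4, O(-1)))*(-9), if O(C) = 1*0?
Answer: -2052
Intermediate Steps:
O(C) = 0
g(Q, D) = 3 + Q² + 4*D (g(Q, D) = (Q² + 4*D) + 3 = 3 + Q² + 4*D)
(12*g(-4, O(-1)))*(-9) = (12*(3 + (-4)² + 4*0))*(-9) = (12*(3 + 16 + 0))*(-9) = (12*19)*(-9) = 228*(-9) = -2052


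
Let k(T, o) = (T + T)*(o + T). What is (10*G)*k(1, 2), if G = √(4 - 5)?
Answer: 60*I ≈ 60.0*I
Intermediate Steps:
k(T, o) = 2*T*(T + o) (k(T, o) = (2*T)*(T + o) = 2*T*(T + o))
G = I (G = √(-1) = I ≈ 1.0*I)
(10*G)*k(1, 2) = (10*I)*(2*1*(1 + 2)) = (10*I)*(2*1*3) = (10*I)*6 = 60*I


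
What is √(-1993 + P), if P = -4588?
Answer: I*√6581 ≈ 81.123*I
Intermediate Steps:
√(-1993 + P) = √(-1993 - 4588) = √(-6581) = I*√6581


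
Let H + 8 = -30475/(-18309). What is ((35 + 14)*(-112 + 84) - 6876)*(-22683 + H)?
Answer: 3426376274912/18309 ≈ 1.8714e+8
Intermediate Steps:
H = -115997/18309 (H = -8 - 30475/(-18309) = -8 - 30475*(-1/18309) = -8 + 30475/18309 = -115997/18309 ≈ -6.3355)
((35 + 14)*(-112 + 84) - 6876)*(-22683 + H) = ((35 + 14)*(-112 + 84) - 6876)*(-22683 - 115997/18309) = (49*(-28) - 6876)*(-415419044/18309) = (-1372 - 6876)*(-415419044/18309) = -8248*(-415419044/18309) = 3426376274912/18309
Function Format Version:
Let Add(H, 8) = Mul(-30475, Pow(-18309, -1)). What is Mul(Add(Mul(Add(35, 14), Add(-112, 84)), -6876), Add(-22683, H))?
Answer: Rational(3426376274912, 18309) ≈ 1.8714e+8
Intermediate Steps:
H = Rational(-115997, 18309) (H = Add(-8, Mul(-30475, Pow(-18309, -1))) = Add(-8, Mul(-30475, Rational(-1, 18309))) = Add(-8, Rational(30475, 18309)) = Rational(-115997, 18309) ≈ -6.3355)
Mul(Add(Mul(Add(35, 14), Add(-112, 84)), -6876), Add(-22683, H)) = Mul(Add(Mul(Add(35, 14), Add(-112, 84)), -6876), Add(-22683, Rational(-115997, 18309))) = Mul(Add(Mul(49, -28), -6876), Rational(-415419044, 18309)) = Mul(Add(-1372, -6876), Rational(-415419044, 18309)) = Mul(-8248, Rational(-415419044, 18309)) = Rational(3426376274912, 18309)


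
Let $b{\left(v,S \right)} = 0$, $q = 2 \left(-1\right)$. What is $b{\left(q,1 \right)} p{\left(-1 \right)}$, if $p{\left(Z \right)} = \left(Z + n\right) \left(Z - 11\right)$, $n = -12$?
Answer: $0$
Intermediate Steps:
$q = -2$
$p{\left(Z \right)} = \left(-12 + Z\right) \left(-11 + Z\right)$ ($p{\left(Z \right)} = \left(Z - 12\right) \left(Z - 11\right) = \left(-12 + Z\right) \left(-11 + Z\right)$)
$b{\left(q,1 \right)} p{\left(-1 \right)} = 0 \left(132 + \left(-1\right)^{2} - -23\right) = 0 \left(132 + 1 + 23\right) = 0 \cdot 156 = 0$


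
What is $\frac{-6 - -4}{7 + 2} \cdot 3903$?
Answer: $- \frac{2602}{3} \approx -867.33$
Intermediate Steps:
$\frac{-6 - -4}{7 + 2} \cdot 3903 = \frac{-6 + 4}{9} \cdot 3903 = \left(-2\right) \frac{1}{9} \cdot 3903 = \left(- \frac{2}{9}\right) 3903 = - \frac{2602}{3}$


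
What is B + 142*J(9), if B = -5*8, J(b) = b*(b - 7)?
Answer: 2516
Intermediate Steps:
J(b) = b*(-7 + b)
B = -40
B + 142*J(9) = -40 + 142*(9*(-7 + 9)) = -40 + 142*(9*2) = -40 + 142*18 = -40 + 2556 = 2516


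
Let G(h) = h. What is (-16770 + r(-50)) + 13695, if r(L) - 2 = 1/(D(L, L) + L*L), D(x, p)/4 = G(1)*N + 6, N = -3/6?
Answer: -7750105/2522 ≈ -3073.0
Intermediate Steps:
N = -½ (N = -3*⅙ = -½ ≈ -0.50000)
D(x, p) = 22 (D(x, p) = 4*(1*(-½) + 6) = 4*(-½ + 6) = 4*(11/2) = 22)
r(L) = 2 + 1/(22 + L²) (r(L) = 2 + 1/(22 + L*L) = 2 + 1/(22 + L²))
(-16770 + r(-50)) + 13695 = (-16770 + (45 + 2*(-50)²)/(22 + (-50)²)) + 13695 = (-16770 + (45 + 2*2500)/(22 + 2500)) + 13695 = (-16770 + (45 + 5000)/2522) + 13695 = (-16770 + (1/2522)*5045) + 13695 = (-16770 + 5045/2522) + 13695 = -42288895/2522 + 13695 = -7750105/2522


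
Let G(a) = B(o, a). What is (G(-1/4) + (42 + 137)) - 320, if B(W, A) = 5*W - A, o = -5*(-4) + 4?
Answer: -83/4 ≈ -20.750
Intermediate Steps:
o = 24 (o = 20 + 4 = 24)
B(W, A) = -A + 5*W
G(a) = 120 - a (G(a) = -a + 5*24 = -a + 120 = 120 - a)
(G(-1/4) + (42 + 137)) - 320 = ((120 - (-1)/4) + (42 + 137)) - 320 = ((120 - (-1)/4) + 179) - 320 = ((120 - 1*(-¼)) + 179) - 320 = ((120 + ¼) + 179) - 320 = (481/4 + 179) - 320 = 1197/4 - 320 = -83/4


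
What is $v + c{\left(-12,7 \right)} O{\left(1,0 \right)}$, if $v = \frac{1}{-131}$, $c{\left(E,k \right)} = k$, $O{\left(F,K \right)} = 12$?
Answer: $\frac{11003}{131} \approx 83.992$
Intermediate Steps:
$v = - \frac{1}{131} \approx -0.0076336$
$v + c{\left(-12,7 \right)} O{\left(1,0 \right)} = - \frac{1}{131} + 7 \cdot 12 = - \frac{1}{131} + 84 = \frac{11003}{131}$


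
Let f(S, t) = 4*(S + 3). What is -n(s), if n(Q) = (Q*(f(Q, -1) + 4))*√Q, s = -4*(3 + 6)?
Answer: -27648*I ≈ -27648.0*I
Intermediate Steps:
f(S, t) = 12 + 4*S (f(S, t) = 4*(3 + S) = 12 + 4*S)
s = -36 (s = -4*9 = -36)
n(Q) = Q^(3/2)*(16 + 4*Q) (n(Q) = (Q*((12 + 4*Q) + 4))*√Q = (Q*(16 + 4*Q))*√Q = Q^(3/2)*(16 + 4*Q))
-n(s) = -4*(-36)^(3/2)*(4 - 36) = -4*(-216*I)*(-32) = -27648*I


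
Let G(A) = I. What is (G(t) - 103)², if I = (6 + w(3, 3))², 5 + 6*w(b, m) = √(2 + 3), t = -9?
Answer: 942223/162 - 14167*√5/54 ≈ 5229.6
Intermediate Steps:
w(b, m) = -⅚ + √5/6 (w(b, m) = -⅚ + √(2 + 3)/6 = -⅚ + √5/6)
I = (31/6 + √5/6)² (I = (6 + (-⅚ + √5/6))² = (31/6 + √5/6)² ≈ 30.684)
G(A) = (31 + √5)²/36
(G(t) - 103)² = ((31 + √5)²/36 - 103)² = (-103 + (31 + √5)²/36)²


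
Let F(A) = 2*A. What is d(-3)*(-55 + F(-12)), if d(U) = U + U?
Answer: 474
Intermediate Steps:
d(U) = 2*U
d(-3)*(-55 + F(-12)) = (2*(-3))*(-55 + 2*(-12)) = -6*(-55 - 24) = -6*(-79) = 474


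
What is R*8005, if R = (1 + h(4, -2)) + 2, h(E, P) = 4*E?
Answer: 152095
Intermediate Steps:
R = 19 (R = (1 + 4*4) + 2 = (1 + 16) + 2 = 17 + 2 = 19)
R*8005 = 19*8005 = 152095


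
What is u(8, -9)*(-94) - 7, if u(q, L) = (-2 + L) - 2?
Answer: 1215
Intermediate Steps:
u(q, L) = -4 + L
u(8, -9)*(-94) - 7 = (-4 - 9)*(-94) - 7 = -13*(-94) - 7 = 1222 - 7 = 1215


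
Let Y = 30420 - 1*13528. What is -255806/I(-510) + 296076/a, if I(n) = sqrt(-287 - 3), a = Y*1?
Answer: 74019/4223 + 127903*I*sqrt(290)/145 ≈ 17.528 + 15021.0*I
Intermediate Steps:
Y = 16892 (Y = 30420 - 13528 = 16892)
a = 16892 (a = 16892*1 = 16892)
I(n) = I*sqrt(290) (I(n) = sqrt(-290) = I*sqrt(290))
-255806/I(-510) + 296076/a = -255806*(-I*sqrt(290)/290) + 296076/16892 = -(-127903)*I*sqrt(290)/145 + 296076*(1/16892) = 127903*I*sqrt(290)/145 + 74019/4223 = 74019/4223 + 127903*I*sqrt(290)/145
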